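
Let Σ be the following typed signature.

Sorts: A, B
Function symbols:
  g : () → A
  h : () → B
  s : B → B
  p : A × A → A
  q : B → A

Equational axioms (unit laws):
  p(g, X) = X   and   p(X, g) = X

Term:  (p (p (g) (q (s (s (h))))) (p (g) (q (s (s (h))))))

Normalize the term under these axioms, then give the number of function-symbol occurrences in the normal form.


1. (p (p (g) (q (s (s (h))))) (p (g) (q (s (s (h))))))  →  (p (q (s (s (h)))) (p (g) (q (s (s (h))))))
2. (p (q (s (s (h)))) (p (g) (q (s (s (h))))))  →  (p (q (s (s (h)))) (q (s (s (h)))))
normal form: (p (q (s (s (h)))) (q (s (s (h)))))

size = 9


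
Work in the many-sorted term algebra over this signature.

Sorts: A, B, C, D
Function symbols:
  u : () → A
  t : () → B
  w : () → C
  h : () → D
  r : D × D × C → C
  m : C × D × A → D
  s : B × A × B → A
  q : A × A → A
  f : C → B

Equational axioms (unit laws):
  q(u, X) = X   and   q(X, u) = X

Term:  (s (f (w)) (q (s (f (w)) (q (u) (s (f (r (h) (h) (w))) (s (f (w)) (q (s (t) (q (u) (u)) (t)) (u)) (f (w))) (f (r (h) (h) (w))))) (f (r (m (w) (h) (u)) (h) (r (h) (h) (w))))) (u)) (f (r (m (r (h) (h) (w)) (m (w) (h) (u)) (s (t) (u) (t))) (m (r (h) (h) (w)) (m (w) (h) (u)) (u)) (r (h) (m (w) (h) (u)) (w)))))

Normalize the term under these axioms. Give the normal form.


normal form = (s (f (w)) (s (f (w)) (s (f (r (h) (h) (w))) (s (f (w)) (s (t) (u) (t)) (f (w))) (f (r (h) (h) (w)))) (f (r (m (w) (h) (u)) (h) (r (h) (h) (w))))) (f (r (m (r (h) (h) (w)) (m (w) (h) (u)) (s (t) (u) (t))) (m (r (h) (h) (w)) (m (w) (h) (u)) (u)) (r (h) (m (w) (h) (u)) (w)))))

1. (s (f (w)) (q (s (f (w)) (q (u) (s (f (r (h) (h) (w))) (s (f (w)) (q (s (t) (q (u) (u)) (t)) (u)) (f (w))) (f (r (h) (h) (w))))) (f (r (m (w) (h) (u)) (h) (r (h) (h) (w))))) (u)) (f (r (m (r (h) (h) (w)) (m (w) (h) (u)) (s (t) (u) (t))) (m (r (h) (h) (w)) (m (w) (h) (u)) (u)) (r (h) (m (w) (h) (u)) (w)))))  →  (s (f (w)) (s (f (w)) (q (u) (s (f (r (h) (h) (w))) (s (f (w)) (q (s (t) (q (u) (u)) (t)) (u)) (f (w))) (f (r (h) (h) (w))))) (f (r (m (w) (h) (u)) (h) (r (h) (h) (w))))) (f (r (m (r (h) (h) (w)) (m (w) (h) (u)) (s (t) (u) (t))) (m (r (h) (h) (w)) (m (w) (h) (u)) (u)) (r (h) (m (w) (h) (u)) (w)))))
2. (s (f (w)) (s (f (w)) (q (u) (s (f (r (h) (h) (w))) (s (f (w)) (q (s (t) (q (u) (u)) (t)) (u)) (f (w))) (f (r (h) (h) (w))))) (f (r (m (w) (h) (u)) (h) (r (h) (h) (w))))) (f (r (m (r (h) (h) (w)) (m (w) (h) (u)) (s (t) (u) (t))) (m (r (h) (h) (w)) (m (w) (h) (u)) (u)) (r (h) (m (w) (h) (u)) (w)))))  →  (s (f (w)) (s (f (w)) (s (f (r (h) (h) (w))) (s (f (w)) (q (s (t) (q (u) (u)) (t)) (u)) (f (w))) (f (r (h) (h) (w)))) (f (r (m (w) (h) (u)) (h) (r (h) (h) (w))))) (f (r (m (r (h) (h) (w)) (m (w) (h) (u)) (s (t) (u) (t))) (m (r (h) (h) (w)) (m (w) (h) (u)) (u)) (r (h) (m (w) (h) (u)) (w)))))
3. (s (f (w)) (s (f (w)) (s (f (r (h) (h) (w))) (s (f (w)) (q (s (t) (q (u) (u)) (t)) (u)) (f (w))) (f (r (h) (h) (w)))) (f (r (m (w) (h) (u)) (h) (r (h) (h) (w))))) (f (r (m (r (h) (h) (w)) (m (w) (h) (u)) (s (t) (u) (t))) (m (r (h) (h) (w)) (m (w) (h) (u)) (u)) (r (h) (m (w) (h) (u)) (w)))))  →  (s (f (w)) (s (f (w)) (s (f (r (h) (h) (w))) (s (f (w)) (s (t) (q (u) (u)) (t)) (f (w))) (f (r (h) (h) (w)))) (f (r (m (w) (h) (u)) (h) (r (h) (h) (w))))) (f (r (m (r (h) (h) (w)) (m (w) (h) (u)) (s (t) (u) (t))) (m (r (h) (h) (w)) (m (w) (h) (u)) (u)) (r (h) (m (w) (h) (u)) (w)))))
4. (s (f (w)) (s (f (w)) (s (f (r (h) (h) (w))) (s (f (w)) (s (t) (q (u) (u)) (t)) (f (w))) (f (r (h) (h) (w)))) (f (r (m (w) (h) (u)) (h) (r (h) (h) (w))))) (f (r (m (r (h) (h) (w)) (m (w) (h) (u)) (s (t) (u) (t))) (m (r (h) (h) (w)) (m (w) (h) (u)) (u)) (r (h) (m (w) (h) (u)) (w)))))  →  (s (f (w)) (s (f (w)) (s (f (r (h) (h) (w))) (s (f (w)) (s (t) (u) (t)) (f (w))) (f (r (h) (h) (w)))) (f (r (m (w) (h) (u)) (h) (r (h) (h) (w))))) (f (r (m (r (h) (h) (w)) (m (w) (h) (u)) (s (t) (u) (t))) (m (r (h) (h) (w)) (m (w) (h) (u)) (u)) (r (h) (m (w) (h) (u)) (w)))))


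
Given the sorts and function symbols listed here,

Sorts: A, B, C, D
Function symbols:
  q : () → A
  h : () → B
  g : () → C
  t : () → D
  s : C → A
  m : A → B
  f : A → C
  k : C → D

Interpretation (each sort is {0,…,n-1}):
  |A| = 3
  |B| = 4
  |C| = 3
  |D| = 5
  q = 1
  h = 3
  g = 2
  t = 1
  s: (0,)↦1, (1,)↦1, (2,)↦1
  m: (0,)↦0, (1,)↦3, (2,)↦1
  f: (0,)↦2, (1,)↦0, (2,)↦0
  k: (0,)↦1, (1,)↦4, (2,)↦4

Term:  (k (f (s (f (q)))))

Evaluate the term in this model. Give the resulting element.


value = 1

  q = 1
  (f (q)) = f(1,) = 0
  (s (f (q))) = s(0,) = 1
  (f (s (f (q)))) = f(1,) = 0
  (k (f (s (f (q))))) = k(0,) = 1


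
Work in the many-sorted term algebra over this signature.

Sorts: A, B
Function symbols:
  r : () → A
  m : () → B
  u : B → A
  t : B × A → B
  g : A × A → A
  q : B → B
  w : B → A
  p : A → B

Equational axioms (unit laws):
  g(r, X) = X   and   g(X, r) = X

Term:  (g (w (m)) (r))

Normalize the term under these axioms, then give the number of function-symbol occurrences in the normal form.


1. (g (w (m)) (r))  →  (w (m))
normal form: (w (m))

size = 2


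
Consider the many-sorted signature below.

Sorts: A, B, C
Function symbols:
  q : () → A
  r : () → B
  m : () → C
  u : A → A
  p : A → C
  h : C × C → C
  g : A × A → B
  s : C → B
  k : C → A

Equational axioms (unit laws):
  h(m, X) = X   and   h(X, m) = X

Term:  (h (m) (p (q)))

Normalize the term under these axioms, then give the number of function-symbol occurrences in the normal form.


size = 2

1. (h (m) (p (q)))  →  (p (q))
normal form: (p (q))


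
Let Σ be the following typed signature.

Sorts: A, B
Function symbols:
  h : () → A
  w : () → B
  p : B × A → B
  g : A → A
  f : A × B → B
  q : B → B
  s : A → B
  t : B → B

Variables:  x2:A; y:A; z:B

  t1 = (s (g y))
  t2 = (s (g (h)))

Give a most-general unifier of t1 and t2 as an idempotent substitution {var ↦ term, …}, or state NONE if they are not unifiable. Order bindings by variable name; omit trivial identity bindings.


{y ↦ (h)}


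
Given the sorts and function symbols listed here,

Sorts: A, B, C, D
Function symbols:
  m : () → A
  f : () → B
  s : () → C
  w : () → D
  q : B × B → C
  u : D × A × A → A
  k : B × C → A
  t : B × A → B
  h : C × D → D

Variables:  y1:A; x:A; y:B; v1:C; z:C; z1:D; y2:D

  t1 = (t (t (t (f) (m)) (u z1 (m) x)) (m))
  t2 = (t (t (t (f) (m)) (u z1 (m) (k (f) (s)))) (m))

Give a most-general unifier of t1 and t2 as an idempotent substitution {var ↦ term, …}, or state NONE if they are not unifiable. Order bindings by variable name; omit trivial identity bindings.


{x ↦ (k (f) (s))}


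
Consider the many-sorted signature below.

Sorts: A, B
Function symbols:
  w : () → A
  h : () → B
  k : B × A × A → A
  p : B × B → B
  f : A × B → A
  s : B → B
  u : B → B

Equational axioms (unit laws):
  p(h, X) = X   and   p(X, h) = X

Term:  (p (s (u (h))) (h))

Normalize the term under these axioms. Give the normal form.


1. (p (s (u (h))) (h))  →  (s (u (h)))

normal form = (s (u (h)))


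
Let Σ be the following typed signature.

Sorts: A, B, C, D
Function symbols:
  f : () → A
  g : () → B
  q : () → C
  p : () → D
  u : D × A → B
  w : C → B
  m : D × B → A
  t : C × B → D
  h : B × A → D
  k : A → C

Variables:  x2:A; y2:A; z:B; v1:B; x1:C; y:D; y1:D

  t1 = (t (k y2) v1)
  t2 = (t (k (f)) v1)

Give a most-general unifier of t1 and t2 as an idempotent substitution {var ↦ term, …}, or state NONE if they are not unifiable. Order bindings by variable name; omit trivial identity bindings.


{y2 ↦ (f)}


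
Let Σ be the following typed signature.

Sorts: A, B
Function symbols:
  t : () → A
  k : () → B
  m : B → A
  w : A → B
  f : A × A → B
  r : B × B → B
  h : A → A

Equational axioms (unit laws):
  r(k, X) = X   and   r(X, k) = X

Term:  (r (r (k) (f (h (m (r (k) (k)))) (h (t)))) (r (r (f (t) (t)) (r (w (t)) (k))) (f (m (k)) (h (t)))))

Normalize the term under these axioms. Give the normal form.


normal form = (r (f (h (m (k))) (h (t))) (r (r (f (t) (t)) (w (t))) (f (m (k)) (h (t)))))

1. (r (r (k) (f (h (m (r (k) (k)))) (h (t)))) (r (r (f (t) (t)) (r (w (t)) (k))) (f (m (k)) (h (t)))))  →  (r (f (h (m (r (k) (k)))) (h (t))) (r (r (f (t) (t)) (r (w (t)) (k))) (f (m (k)) (h (t)))))
2. (r (f (h (m (r (k) (k)))) (h (t))) (r (r (f (t) (t)) (r (w (t)) (k))) (f (m (k)) (h (t)))))  →  (r (f (h (m (k))) (h (t))) (r (r (f (t) (t)) (r (w (t)) (k))) (f (m (k)) (h (t)))))
3. (r (f (h (m (k))) (h (t))) (r (r (f (t) (t)) (r (w (t)) (k))) (f (m (k)) (h (t)))))  →  (r (f (h (m (k))) (h (t))) (r (r (f (t) (t)) (w (t))) (f (m (k)) (h (t)))))


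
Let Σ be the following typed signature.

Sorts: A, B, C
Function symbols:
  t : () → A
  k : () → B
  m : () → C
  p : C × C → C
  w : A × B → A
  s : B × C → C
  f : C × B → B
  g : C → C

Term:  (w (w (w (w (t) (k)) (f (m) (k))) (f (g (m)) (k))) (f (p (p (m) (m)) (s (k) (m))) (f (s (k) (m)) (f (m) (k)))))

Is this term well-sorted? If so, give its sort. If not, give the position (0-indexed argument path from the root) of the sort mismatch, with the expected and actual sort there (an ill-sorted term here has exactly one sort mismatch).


well-sorted; sort = A

        (t) : A
        (k) : B
      (w (t) (k)) : A
        (m) : C
        (k) : B
      (f (m) (k)) : B
    (w (w (t) (k)) (f (m) (k))) : A
        (m) : C
      (g (m)) : C
      (k) : B
    (f (g (m)) (k)) : B
  (w (w (w (t) (k)) (f (m) (k))) (f (g (m)) (k))) : A
        (m) : C
        (m) : C
      (p (m) (m)) : C
        (k) : B
        (m) : C
      (s (k) (m)) : C
    (p (p (m) (m)) (s (k) (m))) : C
        (k) : B
        (m) : C
      (s (k) (m)) : C
        (m) : C
        (k) : B
      (f (m) (k)) : B
    (f (s (k) (m)) (f (m) (k))) : B
  (f (p (p (m) (m)) (s (k) (m))) (f (s (k) (m)) (f (m) (k)))) : B
(w (w (w (w (t) (k)) (f (m) (k))) (f (g (m)) (k))) (f (p (p (m) (m)) (s (k) (m))) (f (s (k) (m)) (f (m) (k))))) : A


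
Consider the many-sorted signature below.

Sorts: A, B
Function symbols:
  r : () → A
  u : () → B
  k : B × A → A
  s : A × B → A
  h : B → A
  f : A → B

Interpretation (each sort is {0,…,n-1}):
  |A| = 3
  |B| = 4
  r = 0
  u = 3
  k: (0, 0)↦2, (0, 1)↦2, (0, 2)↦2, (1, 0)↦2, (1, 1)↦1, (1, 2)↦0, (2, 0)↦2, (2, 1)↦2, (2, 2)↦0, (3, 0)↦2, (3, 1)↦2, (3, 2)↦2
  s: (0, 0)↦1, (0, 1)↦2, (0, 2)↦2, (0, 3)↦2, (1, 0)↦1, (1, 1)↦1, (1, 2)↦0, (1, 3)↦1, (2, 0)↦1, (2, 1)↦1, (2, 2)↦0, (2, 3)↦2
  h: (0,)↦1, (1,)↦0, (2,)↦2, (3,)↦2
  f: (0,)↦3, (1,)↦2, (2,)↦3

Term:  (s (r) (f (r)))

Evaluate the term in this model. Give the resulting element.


  r = 0
  r = 0
  (f (r)) = f(0,) = 3
  (s (r) (f (r))) = s(0, 3) = 2

value = 2


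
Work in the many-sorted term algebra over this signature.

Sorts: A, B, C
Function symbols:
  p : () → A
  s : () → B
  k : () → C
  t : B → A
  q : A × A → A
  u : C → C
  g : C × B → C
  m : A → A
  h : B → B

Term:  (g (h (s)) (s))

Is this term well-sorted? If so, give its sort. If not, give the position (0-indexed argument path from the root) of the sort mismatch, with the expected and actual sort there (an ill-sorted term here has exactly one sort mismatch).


ill-sorted at position [0]: expected C, got B

    (s) : B
  (h (s)) : B
  (s) : B
(g (h (s)) (s)) : ✗ arg 0 at [0] has sort B, expected C


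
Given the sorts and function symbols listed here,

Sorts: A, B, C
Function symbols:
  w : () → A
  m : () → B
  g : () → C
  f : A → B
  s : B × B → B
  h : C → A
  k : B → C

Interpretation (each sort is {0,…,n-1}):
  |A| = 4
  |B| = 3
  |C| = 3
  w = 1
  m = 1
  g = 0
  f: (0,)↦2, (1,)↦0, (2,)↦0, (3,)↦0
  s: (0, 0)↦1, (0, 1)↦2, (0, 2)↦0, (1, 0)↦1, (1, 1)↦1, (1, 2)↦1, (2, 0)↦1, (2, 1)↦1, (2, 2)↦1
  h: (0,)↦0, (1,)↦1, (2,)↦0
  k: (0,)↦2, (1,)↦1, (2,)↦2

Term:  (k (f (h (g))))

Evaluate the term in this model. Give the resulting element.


value = 2

  g = 0
  (h (g)) = h(0,) = 0
  (f (h (g))) = f(0,) = 2
  (k (f (h (g)))) = k(2,) = 2


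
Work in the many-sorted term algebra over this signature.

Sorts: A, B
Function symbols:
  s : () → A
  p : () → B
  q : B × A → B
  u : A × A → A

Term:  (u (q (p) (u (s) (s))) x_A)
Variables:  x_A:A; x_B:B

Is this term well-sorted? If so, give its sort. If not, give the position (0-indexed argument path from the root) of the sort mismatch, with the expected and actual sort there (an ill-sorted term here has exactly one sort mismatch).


ill-sorted at position [0]: expected A, got B

    (p) : B
      (s) : A
      (s) : A
    (u (s) (s)) : A
  (q (p) (u (s) (s))) : B
  x_A : A
(u (q (p) (u (s) (s))) x_A) : ✗ arg 0 at [0] has sort B, expected A


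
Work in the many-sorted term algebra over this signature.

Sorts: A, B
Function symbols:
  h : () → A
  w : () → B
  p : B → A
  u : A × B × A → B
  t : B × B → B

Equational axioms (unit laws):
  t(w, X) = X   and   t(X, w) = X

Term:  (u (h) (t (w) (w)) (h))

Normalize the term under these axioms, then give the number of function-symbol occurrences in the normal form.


size = 4

1. (u (h) (t (w) (w)) (h))  →  (u (h) (w) (h))
normal form: (u (h) (w) (h))


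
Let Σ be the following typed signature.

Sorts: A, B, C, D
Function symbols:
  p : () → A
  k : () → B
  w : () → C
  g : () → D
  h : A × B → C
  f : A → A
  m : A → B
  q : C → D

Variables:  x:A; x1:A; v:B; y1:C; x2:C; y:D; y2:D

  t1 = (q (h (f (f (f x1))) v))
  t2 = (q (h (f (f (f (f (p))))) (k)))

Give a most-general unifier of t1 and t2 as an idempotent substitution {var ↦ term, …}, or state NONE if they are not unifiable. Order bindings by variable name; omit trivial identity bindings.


{v ↦ (k), x1 ↦ (f (p))}


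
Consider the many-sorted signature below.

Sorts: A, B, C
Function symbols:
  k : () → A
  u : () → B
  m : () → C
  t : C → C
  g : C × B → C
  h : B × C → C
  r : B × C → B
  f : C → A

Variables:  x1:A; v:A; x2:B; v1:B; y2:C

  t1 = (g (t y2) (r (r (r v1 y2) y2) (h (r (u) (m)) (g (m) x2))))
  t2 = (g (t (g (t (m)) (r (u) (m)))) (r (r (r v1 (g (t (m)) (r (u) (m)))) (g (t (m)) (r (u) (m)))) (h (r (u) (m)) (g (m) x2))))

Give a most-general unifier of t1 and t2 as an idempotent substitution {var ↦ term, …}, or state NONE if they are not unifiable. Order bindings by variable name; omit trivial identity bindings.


{y2 ↦ (g (t (m)) (r (u) (m)))}


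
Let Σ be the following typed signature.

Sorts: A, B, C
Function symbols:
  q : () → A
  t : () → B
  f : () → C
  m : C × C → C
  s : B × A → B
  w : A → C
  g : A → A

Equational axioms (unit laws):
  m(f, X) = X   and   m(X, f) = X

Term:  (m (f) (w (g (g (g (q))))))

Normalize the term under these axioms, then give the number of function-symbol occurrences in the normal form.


size = 5

1. (m (f) (w (g (g (g (q))))))  →  (w (g (g (g (q)))))
normal form: (w (g (g (g (q)))))


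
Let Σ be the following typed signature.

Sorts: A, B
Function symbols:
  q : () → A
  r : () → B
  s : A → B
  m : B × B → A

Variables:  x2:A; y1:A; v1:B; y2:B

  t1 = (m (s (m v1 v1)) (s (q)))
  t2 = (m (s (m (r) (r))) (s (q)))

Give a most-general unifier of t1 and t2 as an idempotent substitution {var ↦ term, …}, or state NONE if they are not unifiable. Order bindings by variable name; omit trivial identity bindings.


{v1 ↦ (r)}


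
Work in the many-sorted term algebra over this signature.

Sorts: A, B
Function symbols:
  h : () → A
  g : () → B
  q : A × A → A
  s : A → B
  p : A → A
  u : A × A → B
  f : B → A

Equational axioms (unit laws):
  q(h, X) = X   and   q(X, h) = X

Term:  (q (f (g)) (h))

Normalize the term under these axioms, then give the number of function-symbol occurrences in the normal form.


1. (q (f (g)) (h))  →  (f (g))
normal form: (f (g))

size = 2


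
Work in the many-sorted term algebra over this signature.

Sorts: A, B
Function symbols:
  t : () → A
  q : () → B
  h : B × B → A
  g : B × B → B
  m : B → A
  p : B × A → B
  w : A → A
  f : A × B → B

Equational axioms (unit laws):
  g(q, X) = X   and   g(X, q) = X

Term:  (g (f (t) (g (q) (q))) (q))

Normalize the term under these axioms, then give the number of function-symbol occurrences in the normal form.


1. (g (f (t) (g (q) (q))) (q))  →  (f (t) (g (q) (q)))
2. (f (t) (g (q) (q)))  →  (f (t) (q))
normal form: (f (t) (q))

size = 3


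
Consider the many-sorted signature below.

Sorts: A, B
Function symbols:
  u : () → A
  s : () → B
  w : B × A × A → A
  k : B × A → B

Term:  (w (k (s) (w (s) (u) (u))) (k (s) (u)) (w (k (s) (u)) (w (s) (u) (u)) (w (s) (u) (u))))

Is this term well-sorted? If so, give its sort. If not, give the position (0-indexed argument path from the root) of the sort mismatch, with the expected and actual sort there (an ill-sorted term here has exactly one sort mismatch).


ill-sorted at position [1]: expected A, got B

    (s) : B
      (s) : B
      (u) : A
      (u) : A
    (w (s) (u) (u)) : A
  (k (s) (w (s) (u) (u))) : B
    (s) : B
    (u) : A
  (k (s) (u)) : B
      (s) : B
      (u) : A
    (k (s) (u)) : B
      (s) : B
      (u) : A
      (u) : A
    (w (s) (u) (u)) : A
      (s) : B
      (u) : A
      (u) : A
    (w (s) (u) (u)) : A
  (w (k (s) (u)) (w (s) (u) (u)) (w (s) (u) (u))) : A
(w (k (s) (w (s) (u) (u))) (k (s) (u)) (w (k (s) (u)) (w (s) (u) (u)) (w (s) (u) (u)))) : ✗ arg 1 at [1] has sort B, expected A


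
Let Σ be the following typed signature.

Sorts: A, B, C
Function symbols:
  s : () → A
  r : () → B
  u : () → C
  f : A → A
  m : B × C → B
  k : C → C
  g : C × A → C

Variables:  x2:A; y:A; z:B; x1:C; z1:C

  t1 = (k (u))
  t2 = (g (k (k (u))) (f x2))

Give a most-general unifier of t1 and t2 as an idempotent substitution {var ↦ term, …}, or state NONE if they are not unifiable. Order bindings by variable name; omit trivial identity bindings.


NONE (not unifiable)

head clash or occurs-check failure — not unifiable


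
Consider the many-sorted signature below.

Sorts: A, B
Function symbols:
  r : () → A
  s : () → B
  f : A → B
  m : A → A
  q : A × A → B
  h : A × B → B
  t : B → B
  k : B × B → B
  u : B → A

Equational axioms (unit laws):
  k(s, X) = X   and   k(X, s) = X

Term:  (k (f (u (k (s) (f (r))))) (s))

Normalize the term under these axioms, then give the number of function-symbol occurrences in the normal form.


size = 4

1. (k (f (u (k (s) (f (r))))) (s))  →  (f (u (k (s) (f (r)))))
2. (f (u (k (s) (f (r)))))  →  (f (u (f (r))))
normal form: (f (u (f (r))))


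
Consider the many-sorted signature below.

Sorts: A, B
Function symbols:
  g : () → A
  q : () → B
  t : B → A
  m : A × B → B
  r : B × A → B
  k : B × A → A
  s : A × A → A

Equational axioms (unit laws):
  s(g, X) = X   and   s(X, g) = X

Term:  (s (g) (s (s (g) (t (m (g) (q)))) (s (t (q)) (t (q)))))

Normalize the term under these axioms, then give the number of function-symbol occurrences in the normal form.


size = 10

1. (s (g) (s (s (g) (t (m (g) (q)))) (s (t (q)) (t (q)))))  →  (s (s (g) (t (m (g) (q)))) (s (t (q)) (t (q))))
2. (s (s (g) (t (m (g) (q)))) (s (t (q)) (t (q))))  →  (s (t (m (g) (q))) (s (t (q)) (t (q))))
normal form: (s (t (m (g) (q))) (s (t (q)) (t (q))))


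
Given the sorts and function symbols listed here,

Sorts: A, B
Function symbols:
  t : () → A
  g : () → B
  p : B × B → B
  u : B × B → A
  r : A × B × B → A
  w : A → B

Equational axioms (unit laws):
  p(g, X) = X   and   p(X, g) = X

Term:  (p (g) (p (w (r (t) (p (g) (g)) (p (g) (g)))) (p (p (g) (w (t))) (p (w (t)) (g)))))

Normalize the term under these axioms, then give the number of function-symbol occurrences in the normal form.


1. (p (g) (p (w (r (t) (p (g) (g)) (p (g) (g)))) (p (p (g) (w (t))) (p (w (t)) (g)))))  →  (p (w (r (t) (p (g) (g)) (p (g) (g)))) (p (p (g) (w (t))) (p (w (t)) (g))))
2. (p (w (r (t) (p (g) (g)) (p (g) (g)))) (p (p (g) (w (t))) (p (w (t)) (g))))  →  (p (w (r (t) (g) (p (g) (g)))) (p (p (g) (w (t))) (p (w (t)) (g))))
3. (p (w (r (t) (g) (p (g) (g)))) (p (p (g) (w (t))) (p (w (t)) (g))))  →  (p (w (r (t) (g) (g))) (p (p (g) (w (t))) (p (w (t)) (g))))
4. (p (w (r (t) (g) (g))) (p (p (g) (w (t))) (p (w (t)) (g))))  →  (p (w (r (t) (g) (g))) (p (w (t)) (p (w (t)) (g))))
5. (p (w (r (t) (g) (g))) (p (w (t)) (p (w (t)) (g))))  →  (p (w (r (t) (g) (g))) (p (w (t)) (w (t))))
normal form: (p (w (r (t) (g) (g))) (p (w (t)) (w (t))))

size = 11


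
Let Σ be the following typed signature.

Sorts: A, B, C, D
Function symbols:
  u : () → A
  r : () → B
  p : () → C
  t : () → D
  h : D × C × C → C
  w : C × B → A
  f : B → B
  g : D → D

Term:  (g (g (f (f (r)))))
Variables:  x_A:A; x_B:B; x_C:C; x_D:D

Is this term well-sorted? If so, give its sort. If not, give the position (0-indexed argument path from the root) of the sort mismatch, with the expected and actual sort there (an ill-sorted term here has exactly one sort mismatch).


        (r) : B
      (f (r)) : B
    (f (f (r))) : B
  (g (f (f (r)))) : ✗ arg 0 at [0, 0] has sort B, expected D

ill-sorted at position [0, 0]: expected D, got B


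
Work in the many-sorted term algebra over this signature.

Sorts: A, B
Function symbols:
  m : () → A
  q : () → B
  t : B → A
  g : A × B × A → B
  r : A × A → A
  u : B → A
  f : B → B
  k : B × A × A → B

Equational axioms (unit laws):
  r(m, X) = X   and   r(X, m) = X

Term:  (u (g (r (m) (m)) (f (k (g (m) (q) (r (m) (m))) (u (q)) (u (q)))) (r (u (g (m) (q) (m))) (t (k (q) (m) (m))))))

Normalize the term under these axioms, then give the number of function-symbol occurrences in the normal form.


1. (u (g (r (m) (m)) (f (k (g (m) (q) (r (m) (m))) (u (q)) (u (q)))) (r (u (g (m) (q) (m))) (t (k (q) (m) (m))))))  →  (u (g (m) (f (k (g (m) (q) (r (m) (m))) (u (q)) (u (q)))) (r (u (g (m) (q) (m))) (t (k (q) (m) (m))))))
2. (u (g (m) (f (k (g (m) (q) (r (m) (m))) (u (q)) (u (q)))) (r (u (g (m) (q) (m))) (t (k (q) (m) (m))))))  →  (u (g (m) (f (k (g (m) (q) (m)) (u (q)) (u (q)))) (r (u (g (m) (q) (m))) (t (k (q) (m) (m))))))
normal form: (u (g (m) (f (k (g (m) (q) (m)) (u (q)) (u (q)))) (r (u (g (m) (q) (m))) (t (k (q) (m) (m))))))

size = 24


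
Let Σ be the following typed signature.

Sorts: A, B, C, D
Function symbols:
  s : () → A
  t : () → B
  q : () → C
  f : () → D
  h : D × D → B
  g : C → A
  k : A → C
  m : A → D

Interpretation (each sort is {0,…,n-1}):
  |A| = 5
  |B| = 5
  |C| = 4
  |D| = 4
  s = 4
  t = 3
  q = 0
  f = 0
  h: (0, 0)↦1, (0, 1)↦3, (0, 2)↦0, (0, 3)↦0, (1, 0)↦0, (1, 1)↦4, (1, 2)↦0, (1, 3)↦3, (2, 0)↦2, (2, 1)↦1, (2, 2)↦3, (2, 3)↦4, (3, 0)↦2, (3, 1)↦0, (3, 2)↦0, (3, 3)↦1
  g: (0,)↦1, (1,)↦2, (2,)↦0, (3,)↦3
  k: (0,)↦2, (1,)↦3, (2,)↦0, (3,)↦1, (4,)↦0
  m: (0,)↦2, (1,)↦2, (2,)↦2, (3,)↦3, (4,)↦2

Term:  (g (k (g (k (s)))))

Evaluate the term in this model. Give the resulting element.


  s = 4
  (k (s)) = k(4,) = 0
  (g (k (s))) = g(0,) = 1
  (k (g (k (s)))) = k(1,) = 3
  (g (k (g (k (s))))) = g(3,) = 3

value = 3


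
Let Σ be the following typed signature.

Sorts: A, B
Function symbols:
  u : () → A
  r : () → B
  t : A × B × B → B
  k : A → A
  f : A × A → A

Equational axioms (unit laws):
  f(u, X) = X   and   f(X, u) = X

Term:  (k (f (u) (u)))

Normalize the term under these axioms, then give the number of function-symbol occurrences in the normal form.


1. (k (f (u) (u)))  →  (k (u))
normal form: (k (u))

size = 2


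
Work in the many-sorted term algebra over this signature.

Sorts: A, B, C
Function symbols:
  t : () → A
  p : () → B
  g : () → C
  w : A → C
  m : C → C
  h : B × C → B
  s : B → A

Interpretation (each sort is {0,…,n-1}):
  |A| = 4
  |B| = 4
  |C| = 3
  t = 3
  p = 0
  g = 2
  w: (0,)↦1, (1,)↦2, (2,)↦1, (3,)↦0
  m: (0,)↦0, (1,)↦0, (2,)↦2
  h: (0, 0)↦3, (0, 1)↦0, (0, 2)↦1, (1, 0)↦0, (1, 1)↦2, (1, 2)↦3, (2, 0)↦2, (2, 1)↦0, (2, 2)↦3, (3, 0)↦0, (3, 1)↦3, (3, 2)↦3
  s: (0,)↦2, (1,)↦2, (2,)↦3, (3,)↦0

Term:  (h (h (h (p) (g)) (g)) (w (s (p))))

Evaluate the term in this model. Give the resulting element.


  p = 0
  g = 2
  (h (p) (g)) = h(0, 2) = 1
  g = 2
  (h (h (p) (g)) (g)) = h(1, 2) = 3
  p = 0
  (s (p)) = s(0,) = 2
  (w (s (p))) = w(2,) = 1
  (h (h (h (p) (g)) (g)) (w (s (p)))) = h(3, 1) = 3

value = 3


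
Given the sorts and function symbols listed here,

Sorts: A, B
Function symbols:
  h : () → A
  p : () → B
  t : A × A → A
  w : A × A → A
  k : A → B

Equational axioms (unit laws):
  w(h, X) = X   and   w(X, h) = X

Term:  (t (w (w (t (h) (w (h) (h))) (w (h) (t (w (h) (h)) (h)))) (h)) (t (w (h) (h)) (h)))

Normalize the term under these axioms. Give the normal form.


normal form = (t (w (t (h) (h)) (t (h) (h))) (t (h) (h)))

1. (t (w (w (t (h) (w (h) (h))) (w (h) (t (w (h) (h)) (h)))) (h)) (t (w (h) (h)) (h)))  →  (t (w (t (h) (w (h) (h))) (w (h) (t (w (h) (h)) (h)))) (t (w (h) (h)) (h)))
2. (t (w (t (h) (w (h) (h))) (w (h) (t (w (h) (h)) (h)))) (t (w (h) (h)) (h)))  →  (t (w (t (h) (h)) (w (h) (t (w (h) (h)) (h)))) (t (w (h) (h)) (h)))
3. (t (w (t (h) (h)) (w (h) (t (w (h) (h)) (h)))) (t (w (h) (h)) (h)))  →  (t (w (t (h) (h)) (t (w (h) (h)) (h))) (t (w (h) (h)) (h)))
4. (t (w (t (h) (h)) (t (w (h) (h)) (h))) (t (w (h) (h)) (h)))  →  (t (w (t (h) (h)) (t (h) (h))) (t (w (h) (h)) (h)))
5. (t (w (t (h) (h)) (t (h) (h))) (t (w (h) (h)) (h)))  →  (t (w (t (h) (h)) (t (h) (h))) (t (h) (h)))


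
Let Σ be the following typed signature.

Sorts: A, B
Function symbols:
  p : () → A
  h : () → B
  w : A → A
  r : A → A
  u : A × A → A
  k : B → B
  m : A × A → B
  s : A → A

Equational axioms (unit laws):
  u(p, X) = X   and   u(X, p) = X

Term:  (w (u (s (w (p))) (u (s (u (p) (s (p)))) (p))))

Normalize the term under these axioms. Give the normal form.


normal form = (w (u (s (w (p))) (s (s (p)))))

1. (w (u (s (w (p))) (u (s (u (p) (s (p)))) (p))))  →  (w (u (s (w (p))) (s (u (p) (s (p))))))
2. (w (u (s (w (p))) (s (u (p) (s (p))))))  →  (w (u (s (w (p))) (s (s (p)))))


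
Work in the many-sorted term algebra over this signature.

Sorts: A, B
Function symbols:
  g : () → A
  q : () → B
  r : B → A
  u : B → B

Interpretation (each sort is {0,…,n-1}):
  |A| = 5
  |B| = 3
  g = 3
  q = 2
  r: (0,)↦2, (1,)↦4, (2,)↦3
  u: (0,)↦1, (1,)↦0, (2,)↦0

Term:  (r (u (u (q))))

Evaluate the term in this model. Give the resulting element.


  q = 2
  (u (q)) = u(2,) = 0
  (u (u (q))) = u(0,) = 1
  (r (u (u (q)))) = r(1,) = 4

value = 4


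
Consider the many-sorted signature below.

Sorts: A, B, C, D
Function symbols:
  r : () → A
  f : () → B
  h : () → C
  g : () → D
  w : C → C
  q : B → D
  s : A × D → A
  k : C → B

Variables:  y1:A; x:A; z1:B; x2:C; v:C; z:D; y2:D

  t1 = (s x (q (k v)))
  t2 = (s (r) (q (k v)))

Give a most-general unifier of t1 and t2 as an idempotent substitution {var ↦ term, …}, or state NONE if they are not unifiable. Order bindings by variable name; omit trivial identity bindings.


{x ↦ (r)}


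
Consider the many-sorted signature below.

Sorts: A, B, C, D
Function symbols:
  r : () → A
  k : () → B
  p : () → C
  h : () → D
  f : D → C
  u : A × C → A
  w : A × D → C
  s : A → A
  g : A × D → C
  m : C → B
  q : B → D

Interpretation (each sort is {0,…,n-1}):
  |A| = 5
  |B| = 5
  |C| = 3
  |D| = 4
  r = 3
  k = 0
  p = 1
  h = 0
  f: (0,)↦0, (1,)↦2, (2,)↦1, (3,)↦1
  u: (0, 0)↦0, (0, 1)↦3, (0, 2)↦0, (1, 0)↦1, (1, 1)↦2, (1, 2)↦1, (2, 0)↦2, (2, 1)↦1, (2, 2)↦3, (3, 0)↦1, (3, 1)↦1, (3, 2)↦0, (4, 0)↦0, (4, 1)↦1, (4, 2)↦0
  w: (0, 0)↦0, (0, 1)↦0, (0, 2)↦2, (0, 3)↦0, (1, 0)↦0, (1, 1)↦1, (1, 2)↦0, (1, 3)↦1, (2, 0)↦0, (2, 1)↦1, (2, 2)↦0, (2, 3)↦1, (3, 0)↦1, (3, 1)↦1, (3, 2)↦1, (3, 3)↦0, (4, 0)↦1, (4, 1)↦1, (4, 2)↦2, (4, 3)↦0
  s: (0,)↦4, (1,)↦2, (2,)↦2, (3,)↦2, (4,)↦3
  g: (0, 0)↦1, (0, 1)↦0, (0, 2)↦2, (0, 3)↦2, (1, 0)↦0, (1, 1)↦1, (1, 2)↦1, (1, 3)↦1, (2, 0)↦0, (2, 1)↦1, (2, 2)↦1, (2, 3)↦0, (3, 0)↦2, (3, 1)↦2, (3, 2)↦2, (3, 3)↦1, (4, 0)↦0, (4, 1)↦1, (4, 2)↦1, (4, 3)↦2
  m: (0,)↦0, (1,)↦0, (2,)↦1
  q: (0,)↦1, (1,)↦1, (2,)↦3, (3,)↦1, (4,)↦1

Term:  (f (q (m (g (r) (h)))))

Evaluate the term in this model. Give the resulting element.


value = 2

  r = 3
  h = 0
  (g (r) (h)) = g(3, 0) = 2
  (m (g (r) (h))) = m(2,) = 1
  (q (m (g (r) (h)))) = q(1,) = 1
  (f (q (m (g (r) (h))))) = f(1,) = 2


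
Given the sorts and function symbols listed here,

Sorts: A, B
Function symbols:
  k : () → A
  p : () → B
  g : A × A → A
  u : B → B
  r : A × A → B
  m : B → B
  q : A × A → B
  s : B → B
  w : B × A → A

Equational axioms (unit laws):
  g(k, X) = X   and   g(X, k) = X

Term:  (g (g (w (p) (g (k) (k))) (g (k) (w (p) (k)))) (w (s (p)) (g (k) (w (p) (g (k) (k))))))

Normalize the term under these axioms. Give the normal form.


1. (g (g (w (p) (g (k) (k))) (g (k) (w (p) (k)))) (w (s (p)) (g (k) (w (p) (g (k) (k))))))  →  (g (g (w (p) (k)) (g (k) (w (p) (k)))) (w (s (p)) (g (k) (w (p) (g (k) (k))))))
2. (g (g (w (p) (k)) (g (k) (w (p) (k)))) (w (s (p)) (g (k) (w (p) (g (k) (k))))))  →  (g (g (w (p) (k)) (w (p) (k))) (w (s (p)) (g (k) (w (p) (g (k) (k))))))
3. (g (g (w (p) (k)) (w (p) (k))) (w (s (p)) (g (k) (w (p) (g (k) (k))))))  →  (g (g (w (p) (k)) (w (p) (k))) (w (s (p)) (w (p) (g (k) (k)))))
4. (g (g (w (p) (k)) (w (p) (k))) (w (s (p)) (w (p) (g (k) (k)))))  →  (g (g (w (p) (k)) (w (p) (k))) (w (s (p)) (w (p) (k))))

normal form = (g (g (w (p) (k)) (w (p) (k))) (w (s (p)) (w (p) (k))))


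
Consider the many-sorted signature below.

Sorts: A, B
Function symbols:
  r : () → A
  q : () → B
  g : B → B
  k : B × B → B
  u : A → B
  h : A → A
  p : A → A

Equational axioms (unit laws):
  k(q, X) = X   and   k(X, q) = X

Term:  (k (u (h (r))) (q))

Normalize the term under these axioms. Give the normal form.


1. (k (u (h (r))) (q))  →  (u (h (r)))

normal form = (u (h (r)))


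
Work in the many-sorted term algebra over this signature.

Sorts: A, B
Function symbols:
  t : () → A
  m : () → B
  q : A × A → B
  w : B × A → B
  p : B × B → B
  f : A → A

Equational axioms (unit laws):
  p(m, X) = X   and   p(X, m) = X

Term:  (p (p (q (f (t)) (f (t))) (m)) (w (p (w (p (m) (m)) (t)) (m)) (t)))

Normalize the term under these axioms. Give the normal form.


normal form = (p (q (f (t)) (f (t))) (w (w (m) (t)) (t)))

1. (p (p (q (f (t)) (f (t))) (m)) (w (p (w (p (m) (m)) (t)) (m)) (t)))  →  (p (q (f (t)) (f (t))) (w (p (w (p (m) (m)) (t)) (m)) (t)))
2. (p (q (f (t)) (f (t))) (w (p (w (p (m) (m)) (t)) (m)) (t)))  →  (p (q (f (t)) (f (t))) (w (w (p (m) (m)) (t)) (t)))
3. (p (q (f (t)) (f (t))) (w (w (p (m) (m)) (t)) (t)))  →  (p (q (f (t)) (f (t))) (w (w (m) (t)) (t)))


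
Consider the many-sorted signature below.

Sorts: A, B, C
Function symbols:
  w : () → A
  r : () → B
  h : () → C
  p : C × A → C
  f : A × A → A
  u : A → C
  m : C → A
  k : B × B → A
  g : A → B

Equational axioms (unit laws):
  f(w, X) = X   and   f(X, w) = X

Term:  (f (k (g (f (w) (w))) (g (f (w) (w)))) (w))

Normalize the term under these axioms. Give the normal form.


normal form = (k (g (w)) (g (w)))

1. (f (k (g (f (w) (w))) (g (f (w) (w)))) (w))  →  (k (g (f (w) (w))) (g (f (w) (w))))
2. (k (g (f (w) (w))) (g (f (w) (w))))  →  (k (g (w)) (g (f (w) (w))))
3. (k (g (w)) (g (f (w) (w))))  →  (k (g (w)) (g (w)))


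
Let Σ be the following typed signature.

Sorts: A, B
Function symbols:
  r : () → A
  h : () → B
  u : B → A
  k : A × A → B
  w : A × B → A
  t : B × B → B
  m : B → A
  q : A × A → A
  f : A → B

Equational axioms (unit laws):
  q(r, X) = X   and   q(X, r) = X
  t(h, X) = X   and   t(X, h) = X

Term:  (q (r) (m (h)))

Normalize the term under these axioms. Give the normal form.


normal form = (m (h))

1. (q (r) (m (h)))  →  (m (h))


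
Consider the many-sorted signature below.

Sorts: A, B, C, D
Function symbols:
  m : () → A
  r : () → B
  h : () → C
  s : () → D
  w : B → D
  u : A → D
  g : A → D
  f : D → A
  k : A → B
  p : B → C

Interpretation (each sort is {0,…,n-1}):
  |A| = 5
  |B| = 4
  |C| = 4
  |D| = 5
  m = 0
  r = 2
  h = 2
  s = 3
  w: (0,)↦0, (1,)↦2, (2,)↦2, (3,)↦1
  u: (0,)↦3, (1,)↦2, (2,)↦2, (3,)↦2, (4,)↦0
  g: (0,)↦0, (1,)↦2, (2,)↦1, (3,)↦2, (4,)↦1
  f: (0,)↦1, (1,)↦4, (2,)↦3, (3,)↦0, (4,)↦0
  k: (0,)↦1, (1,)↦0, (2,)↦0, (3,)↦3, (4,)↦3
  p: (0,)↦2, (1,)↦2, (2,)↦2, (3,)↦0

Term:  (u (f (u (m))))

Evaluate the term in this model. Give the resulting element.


  m = 0
  (u (m)) = u(0,) = 3
  (f (u (m))) = f(3,) = 0
  (u (f (u (m)))) = u(0,) = 3

value = 3


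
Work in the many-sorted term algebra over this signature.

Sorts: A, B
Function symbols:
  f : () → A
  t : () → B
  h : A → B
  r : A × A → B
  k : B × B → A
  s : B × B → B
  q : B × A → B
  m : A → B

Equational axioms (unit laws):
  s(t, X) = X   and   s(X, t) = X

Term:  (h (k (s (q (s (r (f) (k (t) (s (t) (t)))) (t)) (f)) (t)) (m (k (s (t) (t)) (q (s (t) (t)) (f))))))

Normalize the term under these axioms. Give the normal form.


normal form = (h (k (q (r (f) (k (t) (t))) (f)) (m (k (t) (q (t) (f))))))

1. (h (k (s (q (s (r (f) (k (t) (s (t) (t)))) (t)) (f)) (t)) (m (k (s (t) (t)) (q (s (t) (t)) (f))))))  →  (h (k (q (s (r (f) (k (t) (s (t) (t)))) (t)) (f)) (m (k (s (t) (t)) (q (s (t) (t)) (f))))))
2. (h (k (q (s (r (f) (k (t) (s (t) (t)))) (t)) (f)) (m (k (s (t) (t)) (q (s (t) (t)) (f))))))  →  (h (k (q (r (f) (k (t) (s (t) (t)))) (f)) (m (k (s (t) (t)) (q (s (t) (t)) (f))))))
3. (h (k (q (r (f) (k (t) (s (t) (t)))) (f)) (m (k (s (t) (t)) (q (s (t) (t)) (f))))))  →  (h (k (q (r (f) (k (t) (t))) (f)) (m (k (s (t) (t)) (q (s (t) (t)) (f))))))
4. (h (k (q (r (f) (k (t) (t))) (f)) (m (k (s (t) (t)) (q (s (t) (t)) (f))))))  →  (h (k (q (r (f) (k (t) (t))) (f)) (m (k (t) (q (s (t) (t)) (f))))))
5. (h (k (q (r (f) (k (t) (t))) (f)) (m (k (t) (q (s (t) (t)) (f))))))  →  (h (k (q (r (f) (k (t) (t))) (f)) (m (k (t) (q (t) (f))))))


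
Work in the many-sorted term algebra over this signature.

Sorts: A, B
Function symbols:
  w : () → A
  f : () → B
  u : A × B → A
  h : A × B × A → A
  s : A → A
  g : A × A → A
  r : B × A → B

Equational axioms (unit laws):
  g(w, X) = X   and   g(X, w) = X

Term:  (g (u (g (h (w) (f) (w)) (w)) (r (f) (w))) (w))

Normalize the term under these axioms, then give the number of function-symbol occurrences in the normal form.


1. (g (u (g (h (w) (f) (w)) (w)) (r (f) (w))) (w))  →  (u (g (h (w) (f) (w)) (w)) (r (f) (w)))
2. (u (g (h (w) (f) (w)) (w)) (r (f) (w)))  →  (u (h (w) (f) (w)) (r (f) (w)))
normal form: (u (h (w) (f) (w)) (r (f) (w)))

size = 8


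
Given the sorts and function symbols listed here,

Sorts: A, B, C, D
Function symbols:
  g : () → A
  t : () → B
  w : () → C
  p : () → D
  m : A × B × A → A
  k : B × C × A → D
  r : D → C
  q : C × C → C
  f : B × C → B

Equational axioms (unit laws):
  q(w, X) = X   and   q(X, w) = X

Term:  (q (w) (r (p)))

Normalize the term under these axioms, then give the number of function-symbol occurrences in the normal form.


1. (q (w) (r (p)))  →  (r (p))
normal form: (r (p))

size = 2


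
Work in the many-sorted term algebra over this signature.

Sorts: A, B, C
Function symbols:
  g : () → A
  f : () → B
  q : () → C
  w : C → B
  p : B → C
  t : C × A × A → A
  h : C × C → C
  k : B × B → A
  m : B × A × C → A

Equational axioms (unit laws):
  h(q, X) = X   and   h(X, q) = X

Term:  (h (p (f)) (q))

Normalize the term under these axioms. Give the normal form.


normal form = (p (f))

1. (h (p (f)) (q))  →  (p (f))


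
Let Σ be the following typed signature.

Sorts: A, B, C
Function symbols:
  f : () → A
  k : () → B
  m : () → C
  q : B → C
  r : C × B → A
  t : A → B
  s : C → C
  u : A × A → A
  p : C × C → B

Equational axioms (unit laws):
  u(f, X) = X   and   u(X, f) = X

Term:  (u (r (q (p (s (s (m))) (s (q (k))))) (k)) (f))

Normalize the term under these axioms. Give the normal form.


1. (u (r (q (p (s (s (m))) (s (q (k))))) (k)) (f))  →  (r (q (p (s (s (m))) (s (q (k))))) (k))

normal form = (r (q (p (s (s (m))) (s (q (k))))) (k))


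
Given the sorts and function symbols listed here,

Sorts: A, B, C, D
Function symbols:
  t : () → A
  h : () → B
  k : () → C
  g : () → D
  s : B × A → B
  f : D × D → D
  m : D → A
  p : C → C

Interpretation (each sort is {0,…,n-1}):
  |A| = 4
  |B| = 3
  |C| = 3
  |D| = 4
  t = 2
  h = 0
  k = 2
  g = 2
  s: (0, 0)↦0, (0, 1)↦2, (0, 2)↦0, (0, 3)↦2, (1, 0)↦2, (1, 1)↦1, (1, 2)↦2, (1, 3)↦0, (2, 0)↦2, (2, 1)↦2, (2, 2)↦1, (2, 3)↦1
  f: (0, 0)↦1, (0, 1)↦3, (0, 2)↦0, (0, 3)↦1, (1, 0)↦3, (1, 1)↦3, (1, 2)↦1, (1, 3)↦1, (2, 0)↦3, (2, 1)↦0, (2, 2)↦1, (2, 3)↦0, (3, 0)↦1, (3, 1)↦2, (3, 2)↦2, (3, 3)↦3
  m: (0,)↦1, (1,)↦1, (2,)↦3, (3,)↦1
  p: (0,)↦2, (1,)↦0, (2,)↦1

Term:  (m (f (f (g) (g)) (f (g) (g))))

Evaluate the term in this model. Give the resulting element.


value = 1

  g = 2
  g = 2
  (f (g) (g)) = f(2, 2) = 1
  g = 2
  g = 2
  (f (g) (g)) = f(2, 2) = 1
  (f (f (g) (g)) (f (g) (g))) = f(1, 1) = 3
  (m (f (f (g) (g)) (f (g) (g)))) = m(3,) = 1


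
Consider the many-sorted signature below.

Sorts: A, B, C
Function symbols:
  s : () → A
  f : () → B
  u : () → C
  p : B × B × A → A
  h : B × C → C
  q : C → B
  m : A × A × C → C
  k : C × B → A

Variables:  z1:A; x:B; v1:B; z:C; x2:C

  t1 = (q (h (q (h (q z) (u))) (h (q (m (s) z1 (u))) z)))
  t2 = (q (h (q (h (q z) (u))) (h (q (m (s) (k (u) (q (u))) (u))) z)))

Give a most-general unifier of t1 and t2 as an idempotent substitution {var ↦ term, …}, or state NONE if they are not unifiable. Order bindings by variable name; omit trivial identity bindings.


{z1 ↦ (k (u) (q (u)))}


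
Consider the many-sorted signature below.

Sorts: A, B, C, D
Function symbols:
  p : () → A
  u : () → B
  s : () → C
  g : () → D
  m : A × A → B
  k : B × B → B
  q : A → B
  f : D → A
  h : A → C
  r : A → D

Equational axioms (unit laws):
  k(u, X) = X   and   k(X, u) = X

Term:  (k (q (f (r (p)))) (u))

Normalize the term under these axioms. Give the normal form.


1. (k (q (f (r (p)))) (u))  →  (q (f (r (p))))

normal form = (q (f (r (p))))


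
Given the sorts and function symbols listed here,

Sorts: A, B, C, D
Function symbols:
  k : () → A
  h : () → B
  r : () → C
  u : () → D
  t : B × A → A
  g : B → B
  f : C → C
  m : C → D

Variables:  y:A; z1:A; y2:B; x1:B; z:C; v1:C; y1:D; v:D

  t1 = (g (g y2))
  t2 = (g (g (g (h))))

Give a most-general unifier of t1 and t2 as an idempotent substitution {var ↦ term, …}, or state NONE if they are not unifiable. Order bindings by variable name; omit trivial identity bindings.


{y2 ↦ (g (h))}


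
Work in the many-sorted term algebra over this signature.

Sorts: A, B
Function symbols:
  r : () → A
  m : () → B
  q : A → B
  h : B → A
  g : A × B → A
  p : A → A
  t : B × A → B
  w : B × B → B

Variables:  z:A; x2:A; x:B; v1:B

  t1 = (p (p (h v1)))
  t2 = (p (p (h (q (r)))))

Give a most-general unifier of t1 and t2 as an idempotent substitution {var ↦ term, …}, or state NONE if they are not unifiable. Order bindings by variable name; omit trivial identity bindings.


{v1 ↦ (q (r))}


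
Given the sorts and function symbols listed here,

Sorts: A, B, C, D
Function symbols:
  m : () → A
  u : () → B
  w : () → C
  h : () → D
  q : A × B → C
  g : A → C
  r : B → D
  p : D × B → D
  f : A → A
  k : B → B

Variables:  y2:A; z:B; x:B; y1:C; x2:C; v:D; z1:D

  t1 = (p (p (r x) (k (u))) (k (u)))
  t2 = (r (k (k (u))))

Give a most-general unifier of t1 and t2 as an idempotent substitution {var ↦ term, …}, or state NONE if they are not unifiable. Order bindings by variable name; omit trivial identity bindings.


NONE (not unifiable)

head clash or occurs-check failure — not unifiable
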